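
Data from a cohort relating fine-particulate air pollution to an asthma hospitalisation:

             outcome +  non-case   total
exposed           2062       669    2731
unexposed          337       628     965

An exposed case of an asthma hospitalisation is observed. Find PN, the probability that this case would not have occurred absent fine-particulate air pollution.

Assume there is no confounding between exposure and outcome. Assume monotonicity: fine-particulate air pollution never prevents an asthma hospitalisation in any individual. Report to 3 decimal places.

PN ≈ 0.537

p₁ = P(outcome | exposed) = 2062/2731 = 0.75503
p₀ = P(outcome | unexposed) = 337/965 = 0.34922
Under exogeneity and monotonicity, PN = (p₁ − p₀) / p₁.
PN = (0.75503 − 0.34922) / 0.75503 = 0.40581 / 0.75503 ≈ 0.5375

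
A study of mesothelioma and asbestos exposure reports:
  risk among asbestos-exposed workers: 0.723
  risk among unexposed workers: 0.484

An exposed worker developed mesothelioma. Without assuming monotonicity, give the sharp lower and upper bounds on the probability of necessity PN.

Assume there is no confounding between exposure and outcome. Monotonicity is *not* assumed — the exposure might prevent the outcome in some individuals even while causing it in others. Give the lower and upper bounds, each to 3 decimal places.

Let p₁ = 0.723, p₀ = 0.484.
Under exogeneity alone the bounds on PN are max{0,(p₁−p₀)/p₁} ≤ PN ≤ min{1,(1−p₀)/p₁}.
  lower = (p₁ − p₀)/p₁ = 0.239 / 0.723 ≈ 0.3306
  upper = min{1, (1 − p₀)/p₁} = 0.516 / 0.723 ≈ 0.7137

0.331 ≤ PN ≤ 0.714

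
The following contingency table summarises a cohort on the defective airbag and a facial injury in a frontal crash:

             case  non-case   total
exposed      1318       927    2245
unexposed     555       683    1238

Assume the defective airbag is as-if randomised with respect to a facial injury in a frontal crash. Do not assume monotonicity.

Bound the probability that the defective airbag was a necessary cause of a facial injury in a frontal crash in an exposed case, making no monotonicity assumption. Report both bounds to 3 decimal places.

p₁ = P(outcome | exposed) = 1318/2245 = 0.58708
p₀ = P(outcome | unexposed) = 555/1238 = 0.4483
Under exogeneity alone the bounds on PN are max{0,(p₁−p₀)/p₁} ≤ PN ≤ min{1,(1−p₀)/p₁}.
  lower = (p₁ − p₀)/p₁ = 0.13878 / 0.58708 ≈ 0.2364
  upper = min{1, (1 − p₀)/p₁} = 0.5517 / 0.58708 ≈ 0.9397

0.236 ≤ PN ≤ 0.940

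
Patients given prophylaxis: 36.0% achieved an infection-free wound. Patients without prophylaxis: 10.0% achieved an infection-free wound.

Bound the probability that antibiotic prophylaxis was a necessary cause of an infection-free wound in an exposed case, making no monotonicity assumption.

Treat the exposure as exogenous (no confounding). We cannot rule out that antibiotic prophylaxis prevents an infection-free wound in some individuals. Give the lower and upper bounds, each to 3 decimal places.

p₁ = 0.36, p₀ = 0.1.
Under exogeneity alone the bounds on PN are max{0,(p₁−p₀)/p₁} ≤ PN ≤ min{1,(1−p₀)/p₁}.
  lower = (p₁ − p₀)/p₁ = 0.26 / 0.36 ≈ 0.7222
  upper = min{1, (1 − p₀)/p₁} = 0.9 / 0.36 ≈ 2.5000 → capped at 1

0.722 ≤ PN ≤ 1.000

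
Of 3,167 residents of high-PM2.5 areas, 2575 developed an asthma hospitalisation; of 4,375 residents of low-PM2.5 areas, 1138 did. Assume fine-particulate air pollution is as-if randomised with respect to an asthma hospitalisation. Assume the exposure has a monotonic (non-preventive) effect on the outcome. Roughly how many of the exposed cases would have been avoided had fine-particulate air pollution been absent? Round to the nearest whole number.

p₁ = P(outcome | exposed) = 2575/3167 = 0.81307
p₀ = P(outcome | unexposed) = 1138/4375 = 0.26011
PN = (p₁ − p₀)/p₁ = (0.81307 − 0.26011) / 0.81307 ≈ 0.68008.
Attributable cases ≈ PN × (exposed cases) = 0.68008 × 2575 ≈ 1751.22.

about 1751 cases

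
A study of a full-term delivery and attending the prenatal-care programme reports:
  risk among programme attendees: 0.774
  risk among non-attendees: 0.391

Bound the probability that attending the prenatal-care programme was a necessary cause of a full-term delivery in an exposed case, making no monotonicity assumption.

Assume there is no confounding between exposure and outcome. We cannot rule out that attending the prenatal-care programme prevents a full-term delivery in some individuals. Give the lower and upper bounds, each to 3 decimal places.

0.495 ≤ PN ≤ 0.787

Let p₁ = 0.774, p₀ = 0.391.
Under exogeneity alone the bounds on PN are max{0,(p₁−p₀)/p₁} ≤ PN ≤ min{1,(1−p₀)/p₁}.
  lower = (p₁ − p₀)/p₁ = 0.383 / 0.774 ≈ 0.4948
  upper = min{1, (1 − p₀)/p₁} = 0.609 / 0.774 ≈ 0.7868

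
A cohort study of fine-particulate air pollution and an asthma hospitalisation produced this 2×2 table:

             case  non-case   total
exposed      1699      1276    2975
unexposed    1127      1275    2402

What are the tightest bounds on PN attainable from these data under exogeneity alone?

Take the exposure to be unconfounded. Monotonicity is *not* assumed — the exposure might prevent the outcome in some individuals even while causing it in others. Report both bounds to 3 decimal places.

p₁ = P(outcome | exposed) = 1699/2975 = 0.57109
p₀ = P(outcome | unexposed) = 1127/2402 = 0.46919
Under exogeneity alone the bounds on PN are max{0,(p₁−p₀)/p₁} ≤ PN ≤ min{1,(1−p₀)/p₁}.
  lower = (p₁ − p₀)/p₁ = 0.1019 / 0.57109 ≈ 0.1784
  upper = min{1, (1 − p₀)/p₁} = 0.53081 / 0.57109 ≈ 0.9295

0.178 ≤ PN ≤ 0.929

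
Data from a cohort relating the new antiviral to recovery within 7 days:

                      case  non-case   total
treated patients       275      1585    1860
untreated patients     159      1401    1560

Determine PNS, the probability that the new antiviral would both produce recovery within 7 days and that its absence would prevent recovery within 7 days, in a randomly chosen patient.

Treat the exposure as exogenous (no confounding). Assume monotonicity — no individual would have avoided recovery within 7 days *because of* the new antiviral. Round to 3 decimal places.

p₁ = P(outcome | exposed) = 275/1860 = 0.14785
p₀ = P(outcome | unexposed) = 159/1560 = 0.10192
Under exogeneity and monotonicity, PNS = p₁ − p₀.
PNS = 0.14785 − 0.10192 = 0.045926

PNS ≈ 0.046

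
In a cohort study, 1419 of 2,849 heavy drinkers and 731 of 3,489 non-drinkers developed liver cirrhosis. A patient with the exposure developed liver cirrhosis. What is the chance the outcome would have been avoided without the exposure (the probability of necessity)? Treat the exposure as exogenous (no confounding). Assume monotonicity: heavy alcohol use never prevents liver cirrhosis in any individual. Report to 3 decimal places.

PN ≈ 0.579

p₁ = P(outcome | exposed) = 1419/2849 = 0.49807
p₀ = P(outcome | unexposed) = 731/3489 = 0.20952
Under exogeneity and monotonicity, PN = (p₁ − p₀) / p₁.
PN = (0.49807 − 0.20952) / 0.49807 = 0.28855 / 0.49807 ≈ 0.5793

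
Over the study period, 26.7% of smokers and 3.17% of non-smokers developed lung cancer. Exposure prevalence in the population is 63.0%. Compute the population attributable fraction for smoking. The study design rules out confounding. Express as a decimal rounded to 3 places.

p₁ = 0.267, p₀ = 0.0317.
Overall risk P(Y=1) = π·p₁ + (1−π)·p₀ = 0.63×0.267 + 0.37×0.0317 = 0.17994.
Under exogeneity, PAF = [P(Y=1) − p₀] / P(Y=1).
PAF = (0.17994 − 0.0317) / 0.17994 ≈ 0.8238

PAF ≈ 0.824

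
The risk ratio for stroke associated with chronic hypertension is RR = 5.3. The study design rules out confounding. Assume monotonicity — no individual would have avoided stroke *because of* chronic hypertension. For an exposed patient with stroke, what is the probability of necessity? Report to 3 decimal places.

Under exogeneity and monotonicity, PN = (RR − 1) / RR = 1 − 1/RR.
PN = (5.3 − 1) / 5.3 = 4.3 / 5.3 ≈ 0.8113

PN ≈ 0.811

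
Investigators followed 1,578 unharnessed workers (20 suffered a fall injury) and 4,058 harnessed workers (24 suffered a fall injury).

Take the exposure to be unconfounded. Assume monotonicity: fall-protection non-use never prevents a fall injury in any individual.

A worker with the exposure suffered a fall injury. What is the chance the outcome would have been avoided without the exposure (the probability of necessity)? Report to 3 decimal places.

p₁ = P(outcome | exposed) = 20/1578 = 0.012674
p₀ = P(outcome | unexposed) = 24/4058 = 0.0059142
Under exogeneity and monotonicity, PN = (p₁ − p₀) / p₁.
PN = (0.012674 − 0.0059142) / 0.012674 = 0.00676 / 0.012674 ≈ 0.5334

PN ≈ 0.533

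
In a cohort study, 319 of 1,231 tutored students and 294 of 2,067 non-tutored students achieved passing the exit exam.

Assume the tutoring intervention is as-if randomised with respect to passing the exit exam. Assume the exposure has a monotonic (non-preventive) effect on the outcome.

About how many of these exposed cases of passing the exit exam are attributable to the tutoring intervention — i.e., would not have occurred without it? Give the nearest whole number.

p₁ = P(outcome | exposed) = 319/1231 = 0.25914
p₀ = P(outcome | unexposed) = 294/2067 = 0.14224
PN = (p₁ − p₀)/p₁ = (0.25914 − 0.14224) / 0.25914 ≈ 0.45112.
Attributable cases ≈ PN × (exposed cases) = 0.45112 × 319 ≈ 143.91.

about 144 cases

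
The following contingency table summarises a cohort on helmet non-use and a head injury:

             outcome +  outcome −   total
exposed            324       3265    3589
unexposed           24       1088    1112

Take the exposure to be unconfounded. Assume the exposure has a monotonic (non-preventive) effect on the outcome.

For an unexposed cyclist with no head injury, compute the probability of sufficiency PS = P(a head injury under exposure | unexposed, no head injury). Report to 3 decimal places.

PS ≈ 0.070

p₁ = P(outcome | exposed) = 324/3589 = 0.090276
p₀ = P(outcome | unexposed) = 24/1112 = 0.021583
Under exogeneity and monotonicity, PS = (p₁ − p₀)/(1 − p₀).
PS = (0.090276 − 0.021583) / 0.97842 ≈ 0.0702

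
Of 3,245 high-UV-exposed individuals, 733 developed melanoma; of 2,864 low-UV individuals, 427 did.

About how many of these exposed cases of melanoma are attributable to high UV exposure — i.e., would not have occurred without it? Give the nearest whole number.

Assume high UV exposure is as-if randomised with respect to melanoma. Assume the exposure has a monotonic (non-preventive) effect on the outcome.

about 249 cases

p₁ = P(outcome | exposed) = 733/3245 = 0.22589
p₀ = P(outcome | unexposed) = 427/2864 = 0.14909
PN = (p₁ − p₀)/p₁ = (0.22589 − 0.14909) / 0.22589 ≈ 0.33997.
Attributable cases ≈ PN × (exposed cases) = 0.33997 × 733 ≈ 249.20.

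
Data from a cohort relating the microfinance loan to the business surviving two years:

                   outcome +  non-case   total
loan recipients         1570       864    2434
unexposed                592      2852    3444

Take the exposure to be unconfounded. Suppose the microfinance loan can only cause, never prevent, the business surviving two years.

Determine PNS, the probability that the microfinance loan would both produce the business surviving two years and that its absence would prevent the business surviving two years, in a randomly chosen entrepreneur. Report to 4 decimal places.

p₁ = P(outcome | exposed) = 1570/2434 = 0.64503
p₀ = P(outcome | unexposed) = 592/3444 = 0.17189
Under exogeneity and monotonicity, PNS = p₁ − p₀.
PNS = 0.64503 − 0.17189 = 0.47314

PNS ≈ 0.4731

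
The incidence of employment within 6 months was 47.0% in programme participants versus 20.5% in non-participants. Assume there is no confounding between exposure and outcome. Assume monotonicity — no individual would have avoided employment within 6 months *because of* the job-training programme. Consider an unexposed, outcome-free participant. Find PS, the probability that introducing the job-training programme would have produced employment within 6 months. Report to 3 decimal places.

PS ≈ 0.333

p₁ = 0.47, p₀ = 0.205.
Under exogeneity and monotonicity, PS = (p₁ − p₀) / (1 − p₀).
PS = (0.47 − 0.205) / (1 − 0.205) = 0.265 / 0.795 ≈ 0.3333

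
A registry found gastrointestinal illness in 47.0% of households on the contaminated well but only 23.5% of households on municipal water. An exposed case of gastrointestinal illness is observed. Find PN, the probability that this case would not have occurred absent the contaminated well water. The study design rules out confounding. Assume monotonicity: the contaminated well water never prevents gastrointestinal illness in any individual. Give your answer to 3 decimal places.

PN ≈ 0.500

p₁ = 0.47, p₀ = 0.235.
Under exogeneity and monotonicity, PN = (p₁ − p₀) / p₁.
PN = (0.47 − 0.235) / 0.47 = 0.235 / 0.47 ≈ 0.5000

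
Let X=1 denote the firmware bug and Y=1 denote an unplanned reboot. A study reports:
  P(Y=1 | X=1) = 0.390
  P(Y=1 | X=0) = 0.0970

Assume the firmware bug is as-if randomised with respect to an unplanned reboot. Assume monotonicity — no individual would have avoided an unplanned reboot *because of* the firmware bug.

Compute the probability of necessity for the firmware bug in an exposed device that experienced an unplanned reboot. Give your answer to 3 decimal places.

Let p₁ = 0.39, p₀ = 0.097.
Under exogeneity and monotonicity, PN = (p₁ − p₀) / p₁.
PN = (0.39 − 0.097) / 0.39 = 0.293 / 0.39 ≈ 0.7513

PN ≈ 0.751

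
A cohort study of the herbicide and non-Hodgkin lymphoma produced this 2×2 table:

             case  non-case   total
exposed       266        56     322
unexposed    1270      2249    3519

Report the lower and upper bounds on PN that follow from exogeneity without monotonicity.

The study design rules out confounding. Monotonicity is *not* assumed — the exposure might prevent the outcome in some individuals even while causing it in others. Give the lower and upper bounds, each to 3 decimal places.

0.563 ≤ PN ≤ 0.774

p₁ = P(outcome | exposed) = 266/322 = 0.82609
p₀ = P(outcome | unexposed) = 1270/3519 = 0.3609
Under exogeneity alone the bounds on PN are max{0,(p₁−p₀)/p₁} ≤ PN ≤ min{1,(1−p₀)/p₁}.
  lower = (p₁ − p₀)/p₁ = 0.46519 / 0.82609 ≈ 0.5631
  upper = min{1, (1 − p₀)/p₁} = 0.6391 / 0.82609 ≈ 0.7736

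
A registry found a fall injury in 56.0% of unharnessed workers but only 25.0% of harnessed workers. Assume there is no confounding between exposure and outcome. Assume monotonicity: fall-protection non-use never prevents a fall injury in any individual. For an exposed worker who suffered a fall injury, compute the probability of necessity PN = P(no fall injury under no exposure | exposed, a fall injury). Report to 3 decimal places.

p₁ = 0.56, p₀ = 0.25.
Under exogeneity and monotonicity, PN = (p₁ − p₀) / p₁.
PN = (0.56 − 0.25) / 0.56 = 0.31 / 0.56 ≈ 0.5536

PN ≈ 0.554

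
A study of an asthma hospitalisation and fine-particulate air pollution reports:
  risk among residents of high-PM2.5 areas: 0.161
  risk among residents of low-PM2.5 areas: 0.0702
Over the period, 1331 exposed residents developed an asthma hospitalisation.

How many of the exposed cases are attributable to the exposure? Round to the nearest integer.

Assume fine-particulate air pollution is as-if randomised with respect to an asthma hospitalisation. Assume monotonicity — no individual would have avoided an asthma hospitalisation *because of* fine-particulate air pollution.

Let p₁ = 0.161, p₀ = 0.0702.
PN = (p₁ − p₀)/p₁ = (0.161 − 0.0702) / 0.161 ≈ 0.56398.
Attributable cases ≈ PN × (exposed cases) = 0.56398 × 1331 ≈ 750.65.

about 751 cases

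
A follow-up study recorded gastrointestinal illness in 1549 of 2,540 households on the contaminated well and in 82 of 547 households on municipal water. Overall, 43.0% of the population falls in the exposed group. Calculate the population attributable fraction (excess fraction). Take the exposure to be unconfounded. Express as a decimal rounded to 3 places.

PAF ≈ 0.569

p₁ = P(outcome | exposed) = 1549/2540 = 0.60984
p₀ = P(outcome | unexposed) = 82/547 = 0.14991
Overall risk P(Y=1) = π·p₁ + (1−π)·p₀ = 0.43×0.60984 + 0.57×0.14991 = 0.34768.
Under exogeneity, PAF = [P(Y=1) − p₀] / P(Y=1).
PAF = (0.34768 − 0.14991) / 0.34768 ≈ 0.5688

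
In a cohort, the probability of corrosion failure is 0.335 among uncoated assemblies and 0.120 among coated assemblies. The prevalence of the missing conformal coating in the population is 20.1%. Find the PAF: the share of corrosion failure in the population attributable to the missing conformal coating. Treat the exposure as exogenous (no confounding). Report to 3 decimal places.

PAF ≈ 0.265

Let p₁ = 0.335, p₀ = 0.12.
Overall risk P(Y=1) = π·p₁ + (1−π)·p₀ = 0.201×0.335 + 0.799×0.12 = 0.16321.
Under exogeneity, PAF = [P(Y=1) − p₀] / P(Y=1).
PAF = (0.16321 − 0.12) / 0.16321 ≈ 0.2648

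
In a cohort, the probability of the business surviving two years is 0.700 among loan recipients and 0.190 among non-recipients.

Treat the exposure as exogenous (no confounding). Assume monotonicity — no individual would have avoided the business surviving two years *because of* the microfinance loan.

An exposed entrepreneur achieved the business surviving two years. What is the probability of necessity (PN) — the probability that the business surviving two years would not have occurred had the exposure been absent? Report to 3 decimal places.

PN ≈ 0.729

Let p₁ = 0.7, p₀ = 0.19.
Under exogeneity and monotonicity, PN = (p₁ − p₀) / p₁.
PN = (0.7 − 0.19) / 0.7 = 0.51 / 0.7 ≈ 0.7286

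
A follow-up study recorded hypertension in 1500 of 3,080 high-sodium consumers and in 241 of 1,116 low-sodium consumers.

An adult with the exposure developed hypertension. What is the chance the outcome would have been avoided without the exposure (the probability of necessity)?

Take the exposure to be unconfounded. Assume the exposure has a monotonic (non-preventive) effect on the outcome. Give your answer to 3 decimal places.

PN ≈ 0.557

p₁ = P(outcome | exposed) = 1500/3080 = 0.48701
p₀ = P(outcome | unexposed) = 241/1116 = 0.21595
Under exogeneity and monotonicity, PN = (p₁ − p₀) / p₁.
PN = (0.48701 − 0.21595) / 0.48701 = 0.27106 / 0.48701 ≈ 0.5566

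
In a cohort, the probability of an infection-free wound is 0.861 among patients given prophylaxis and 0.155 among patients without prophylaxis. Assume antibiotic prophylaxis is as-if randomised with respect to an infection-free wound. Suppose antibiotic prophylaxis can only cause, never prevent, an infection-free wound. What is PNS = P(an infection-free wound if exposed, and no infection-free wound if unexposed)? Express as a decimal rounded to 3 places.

Let p₁ = 0.861, p₀ = 0.155.
Under exogeneity and monotonicity, PNS = p₁ − p₀.
PNS = 0.861 − 0.155 = 0.706

PNS ≈ 0.706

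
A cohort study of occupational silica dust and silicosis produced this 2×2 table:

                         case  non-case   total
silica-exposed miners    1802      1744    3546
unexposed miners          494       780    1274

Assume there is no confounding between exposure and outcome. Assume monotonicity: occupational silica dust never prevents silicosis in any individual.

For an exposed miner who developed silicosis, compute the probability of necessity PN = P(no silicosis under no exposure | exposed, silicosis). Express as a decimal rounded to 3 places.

PN ≈ 0.237

p₁ = P(outcome | exposed) = 1802/3546 = 0.50818
p₀ = P(outcome | unexposed) = 494/1274 = 0.38776
Under exogeneity and monotonicity, PN = (p₁ − p₀) / p₁.
PN = (0.50818 − 0.38776) / 0.50818 = 0.12042 / 0.50818 ≈ 0.2370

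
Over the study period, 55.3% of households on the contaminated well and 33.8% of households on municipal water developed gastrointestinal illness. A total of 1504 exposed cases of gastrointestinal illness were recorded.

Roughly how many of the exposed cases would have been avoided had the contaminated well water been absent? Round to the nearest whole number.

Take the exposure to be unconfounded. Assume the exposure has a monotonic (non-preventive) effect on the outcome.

about 585 cases

p₁ = 0.553, p₀ = 0.338.
PN = (p₁ − p₀)/p₁ = (0.553 − 0.338) / 0.553 ≈ 0.38879.
Attributable cases ≈ PN × (exposed cases) = 0.38879 × 1504 ≈ 584.74.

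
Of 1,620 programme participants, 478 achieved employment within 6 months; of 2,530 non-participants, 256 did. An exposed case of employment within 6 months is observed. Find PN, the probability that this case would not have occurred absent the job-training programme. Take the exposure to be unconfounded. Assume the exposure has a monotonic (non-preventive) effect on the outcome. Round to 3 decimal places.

p₁ = P(outcome | exposed) = 478/1620 = 0.29506
p₀ = P(outcome | unexposed) = 256/2530 = 0.10119
Under exogeneity and monotonicity, PN = (p₁ − p₀) / p₁.
PN = (0.29506 − 0.10119) / 0.29506 = 0.19388 / 0.29506 ≈ 0.6571

PN ≈ 0.657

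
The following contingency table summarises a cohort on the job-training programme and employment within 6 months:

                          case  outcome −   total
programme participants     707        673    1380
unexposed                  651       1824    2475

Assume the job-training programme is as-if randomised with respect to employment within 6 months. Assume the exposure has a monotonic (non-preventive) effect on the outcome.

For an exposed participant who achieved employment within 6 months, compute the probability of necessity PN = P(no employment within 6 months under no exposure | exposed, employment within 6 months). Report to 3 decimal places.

PN ≈ 0.487

p₁ = P(outcome | exposed) = 707/1380 = 0.51232
p₀ = P(outcome | unexposed) = 651/2475 = 0.26303
Under exogeneity and monotonicity, PN = (p₁ − p₀)/p₁.
PN = (0.51232 − 0.26303) / 0.51232 ≈ 0.4866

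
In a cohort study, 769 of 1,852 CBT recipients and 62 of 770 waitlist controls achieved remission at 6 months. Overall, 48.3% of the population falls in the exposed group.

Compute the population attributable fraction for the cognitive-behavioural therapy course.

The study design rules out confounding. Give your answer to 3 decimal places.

p₁ = P(outcome | exposed) = 769/1852 = 0.41523
p₀ = P(outcome | unexposed) = 62/770 = 0.080519
Overall risk P(Y=1) = π·p₁ + (1−π)·p₀ = 0.483×0.41523 + 0.517×0.080519 = 0.24218.
Under exogeneity, PAF = [P(Y=1) − p₀] / P(Y=1).
PAF = (0.24218 − 0.080519) / 0.24218 ≈ 0.6675

PAF ≈ 0.668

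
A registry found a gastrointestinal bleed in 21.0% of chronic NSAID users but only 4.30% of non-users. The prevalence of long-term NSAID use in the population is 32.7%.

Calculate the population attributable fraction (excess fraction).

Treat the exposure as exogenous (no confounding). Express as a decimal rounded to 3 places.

p₁ = 0.21, p₀ = 0.043.
Overall risk P(Y=1) = π·p₁ + (1−π)·p₀ = 0.327×0.21 + 0.673×0.043 = 0.097609.
Under exogeneity, PAF = [P(Y=1) − p₀] / P(Y=1).
PAF = (0.097609 − 0.043) / 0.097609 ≈ 0.5595

PAF ≈ 0.559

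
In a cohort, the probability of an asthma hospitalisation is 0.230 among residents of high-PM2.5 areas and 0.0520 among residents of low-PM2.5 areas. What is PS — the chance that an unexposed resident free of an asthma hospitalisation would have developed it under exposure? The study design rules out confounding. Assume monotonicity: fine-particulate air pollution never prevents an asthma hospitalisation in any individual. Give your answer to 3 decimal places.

PS ≈ 0.188

Let p₁ = 0.23, p₀ = 0.052.
Under exogeneity and monotonicity, PS = (p₁ − p₀) / (1 − p₀).
PS = (0.23 − 0.052) / (1 − 0.052) = 0.178 / 0.948 ≈ 0.1878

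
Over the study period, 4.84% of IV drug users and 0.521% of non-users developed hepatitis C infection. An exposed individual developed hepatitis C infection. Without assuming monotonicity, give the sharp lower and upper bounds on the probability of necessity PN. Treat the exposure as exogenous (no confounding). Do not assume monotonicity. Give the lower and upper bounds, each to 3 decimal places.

p₁ = 0.0484, p₀ = 0.00521.
Under exogeneity alone the bounds on PN are max{0,(p₁−p₀)/p₁} ≤ PN ≤ min{1,(1−p₀)/p₁}.
  lower = (p₁ − p₀)/p₁ = 0.04319 / 0.0484 ≈ 0.8924
  upper = min{1, (1 − p₀)/p₁} = 0.99479 / 0.0484 ≈ 20.5535 → capped at 1

0.892 ≤ PN ≤ 1.000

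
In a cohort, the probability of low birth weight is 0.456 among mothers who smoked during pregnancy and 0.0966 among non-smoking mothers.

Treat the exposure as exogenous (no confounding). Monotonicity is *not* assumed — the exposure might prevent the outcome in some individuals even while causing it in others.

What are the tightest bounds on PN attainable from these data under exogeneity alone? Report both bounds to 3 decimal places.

Let p₁ = 0.456, p₀ = 0.0966.
Under exogeneity alone the bounds on PN are max{0,(p₁−p₀)/p₁} ≤ PN ≤ min{1,(1−p₀)/p₁}.
  lower = (p₁ − p₀)/p₁ = 0.3594 / 0.456 ≈ 0.7882
  upper = min{1, (1 − p₀)/p₁} = 0.9034 / 0.456 ≈ 1.9811 → capped at 1

0.788 ≤ PN ≤ 1.000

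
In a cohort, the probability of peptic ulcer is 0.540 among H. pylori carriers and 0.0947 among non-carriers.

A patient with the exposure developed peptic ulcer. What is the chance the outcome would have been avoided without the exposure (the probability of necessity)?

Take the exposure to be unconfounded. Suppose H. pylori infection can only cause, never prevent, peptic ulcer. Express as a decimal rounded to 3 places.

PN ≈ 0.825

Let p₁ = 0.54, p₀ = 0.0947.
Under exogeneity and monotonicity, PN = (p₁ − p₀) / p₁.
PN = (0.54 − 0.0947) / 0.54 = 0.4453 / 0.54 ≈ 0.8246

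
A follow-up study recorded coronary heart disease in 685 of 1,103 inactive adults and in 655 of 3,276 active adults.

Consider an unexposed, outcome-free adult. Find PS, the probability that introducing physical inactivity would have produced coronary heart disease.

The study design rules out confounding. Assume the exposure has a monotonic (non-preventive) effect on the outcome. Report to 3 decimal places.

PS ≈ 0.526

p₁ = P(outcome | exposed) = 685/1103 = 0.62103
p₀ = P(outcome | unexposed) = 655/3276 = 0.19994
Under exogeneity and monotonicity, PS = (p₁ − p₀) / (1 − p₀).
PS = (0.62103 − 0.19994) / (1 − 0.19994) = 0.42109 / 0.80006 ≈ 0.5263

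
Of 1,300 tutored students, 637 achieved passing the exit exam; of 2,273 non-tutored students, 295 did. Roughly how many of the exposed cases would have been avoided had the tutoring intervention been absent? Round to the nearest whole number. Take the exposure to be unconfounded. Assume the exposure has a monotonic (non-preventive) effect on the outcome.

about 468 cases

p₁ = P(outcome | exposed) = 637/1300 = 0.49
p₀ = P(outcome | unexposed) = 295/2273 = 0.12978
PN = (p₁ − p₀)/p₁ = (0.49 − 0.12978) / 0.49 ≈ 0.73513.
Attributable cases ≈ PN × (exposed cases) = 0.73513 × 637 ≈ 468.28.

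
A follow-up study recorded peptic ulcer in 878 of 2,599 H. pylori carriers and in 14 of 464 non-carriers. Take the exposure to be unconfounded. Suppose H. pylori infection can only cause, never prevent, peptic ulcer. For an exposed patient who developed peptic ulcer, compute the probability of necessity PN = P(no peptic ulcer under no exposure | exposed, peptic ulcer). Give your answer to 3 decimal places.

PN ≈ 0.911

p₁ = P(outcome | exposed) = 878/2599 = 0.33782
p₀ = P(outcome | unexposed) = 14/464 = 0.030172
Under exogeneity and monotonicity, PN = (p₁ − p₀) / p₁.
PN = (0.33782 − 0.030172) / 0.33782 = 0.30765 / 0.33782 ≈ 0.9107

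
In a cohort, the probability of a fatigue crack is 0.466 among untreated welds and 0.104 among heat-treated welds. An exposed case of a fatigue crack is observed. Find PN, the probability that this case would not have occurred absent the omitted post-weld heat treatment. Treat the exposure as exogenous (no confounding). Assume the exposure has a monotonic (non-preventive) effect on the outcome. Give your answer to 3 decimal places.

Let p₁ = 0.466, p₀ = 0.104.
Under exogeneity and monotonicity, PN = (p₁ − p₀) / p₁.
PN = (0.466 − 0.104) / 0.466 = 0.362 / 0.466 ≈ 0.7768

PN ≈ 0.777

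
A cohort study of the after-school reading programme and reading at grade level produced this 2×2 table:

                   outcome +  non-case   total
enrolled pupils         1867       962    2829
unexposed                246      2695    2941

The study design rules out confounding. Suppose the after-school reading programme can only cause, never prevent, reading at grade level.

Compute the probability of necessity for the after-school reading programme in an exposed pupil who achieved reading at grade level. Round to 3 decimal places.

PN ≈ 0.873

p₁ = P(outcome | exposed) = 1867/2829 = 0.65995
p₀ = P(outcome | unexposed) = 246/2941 = 0.083645
Under exogeneity and monotonicity, PN = (p₁ − p₀)/p₁.
PN = (0.65995 − 0.083645) / 0.65995 ≈ 0.8733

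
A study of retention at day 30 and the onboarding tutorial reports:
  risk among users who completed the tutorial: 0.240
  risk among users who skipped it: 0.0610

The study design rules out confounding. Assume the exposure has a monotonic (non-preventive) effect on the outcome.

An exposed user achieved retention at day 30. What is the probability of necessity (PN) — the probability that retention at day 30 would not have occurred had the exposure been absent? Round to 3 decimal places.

PN ≈ 0.746

Let p₁ = 0.24, p₀ = 0.061.
Under exogeneity and monotonicity, PN = (p₁ − p₀) / p₁.
PN = (0.24 − 0.061) / 0.24 = 0.179 / 0.24 ≈ 0.7458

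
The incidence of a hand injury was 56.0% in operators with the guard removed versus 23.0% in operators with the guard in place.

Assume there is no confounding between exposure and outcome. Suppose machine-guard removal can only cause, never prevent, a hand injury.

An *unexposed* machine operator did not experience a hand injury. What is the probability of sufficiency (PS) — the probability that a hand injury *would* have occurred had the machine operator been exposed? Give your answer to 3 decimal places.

p₁ = 0.56, p₀ = 0.23.
Under exogeneity and monotonicity, PS = (p₁ − p₀) / (1 − p₀).
PS = (0.56 − 0.23) / (1 − 0.23) = 0.33 / 0.77 ≈ 0.4286

PS ≈ 0.429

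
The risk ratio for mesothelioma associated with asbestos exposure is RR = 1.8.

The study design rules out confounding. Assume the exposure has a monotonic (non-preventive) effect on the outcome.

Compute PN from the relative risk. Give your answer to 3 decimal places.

Under exogeneity and monotonicity, PN = (RR − 1) / RR = 1 − 1/RR.
PN = (1.8 − 1) / 1.8 = 0.8 / 1.8 ≈ 0.4444

PN ≈ 0.444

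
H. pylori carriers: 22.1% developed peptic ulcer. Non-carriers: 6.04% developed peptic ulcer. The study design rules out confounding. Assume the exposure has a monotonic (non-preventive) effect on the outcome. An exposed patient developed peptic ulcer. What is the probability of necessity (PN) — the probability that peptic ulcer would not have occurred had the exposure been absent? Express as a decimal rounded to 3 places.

p₁ = 0.221, p₀ = 0.0604.
Under exogeneity and monotonicity, PN = (p₁ − p₀) / p₁.
PN = (0.221 − 0.0604) / 0.221 = 0.1606 / 0.221 ≈ 0.7267

PN ≈ 0.727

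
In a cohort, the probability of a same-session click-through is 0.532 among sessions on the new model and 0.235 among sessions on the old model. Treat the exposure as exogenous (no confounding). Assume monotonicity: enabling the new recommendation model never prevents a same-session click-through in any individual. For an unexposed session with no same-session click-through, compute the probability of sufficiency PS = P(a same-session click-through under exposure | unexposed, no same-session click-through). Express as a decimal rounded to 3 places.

PS ≈ 0.388

Let p₁ = 0.532, p₀ = 0.235.
Under exogeneity and monotonicity, PS = (p₁ − p₀) / (1 − p₀).
PS = (0.532 − 0.235) / (1 − 0.235) = 0.297 / 0.765 ≈ 0.3882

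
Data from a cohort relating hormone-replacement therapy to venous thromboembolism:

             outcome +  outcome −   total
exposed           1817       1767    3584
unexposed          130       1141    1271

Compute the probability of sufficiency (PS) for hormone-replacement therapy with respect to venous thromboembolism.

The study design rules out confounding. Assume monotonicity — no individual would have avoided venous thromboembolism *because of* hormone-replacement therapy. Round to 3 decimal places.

PS ≈ 0.451

p₁ = P(outcome | exposed) = 1817/3584 = 0.50698
p₀ = P(outcome | unexposed) = 130/1271 = 0.10228
Under exogeneity and monotonicity, PS = (p₁ − p₀)/(1 − p₀).
PS = (0.50698 − 0.10228) / 0.89772 ≈ 0.4508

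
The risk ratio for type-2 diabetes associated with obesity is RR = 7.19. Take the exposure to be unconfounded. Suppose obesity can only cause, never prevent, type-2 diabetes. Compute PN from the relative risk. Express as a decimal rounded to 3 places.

PN ≈ 0.861

Under exogeneity and monotonicity, PN = (RR − 1) / RR = 1 − 1/RR.
PN = (7.19 − 1) / 7.19 = 6.19 / 7.19 ≈ 0.8609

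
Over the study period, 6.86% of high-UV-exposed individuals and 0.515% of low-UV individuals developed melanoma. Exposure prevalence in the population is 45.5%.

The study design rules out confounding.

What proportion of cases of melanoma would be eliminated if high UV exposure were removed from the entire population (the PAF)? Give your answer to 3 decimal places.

PAF ≈ 0.849

p₁ = 0.0686, p₀ = 0.00515.
Overall risk P(Y=1) = π·p₁ + (1−π)·p₀ = 0.455×0.0686 + 0.545×0.00515 = 0.03402.
Under exogeneity, PAF = [P(Y=1) − p₀] / P(Y=1).
PAF = (0.03402 − 0.00515) / 0.03402 ≈ 0.8486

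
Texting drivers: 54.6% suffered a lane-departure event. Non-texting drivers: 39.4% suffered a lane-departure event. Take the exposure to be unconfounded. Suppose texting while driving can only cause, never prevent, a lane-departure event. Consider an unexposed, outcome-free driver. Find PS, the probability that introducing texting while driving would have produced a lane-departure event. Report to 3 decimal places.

p₁ = 0.546, p₀ = 0.394.
Under exogeneity and monotonicity, PS = (p₁ − p₀) / (1 − p₀).
PS = (0.546 − 0.394) / (1 − 0.394) = 0.152 / 0.606 ≈ 0.2508

PS ≈ 0.251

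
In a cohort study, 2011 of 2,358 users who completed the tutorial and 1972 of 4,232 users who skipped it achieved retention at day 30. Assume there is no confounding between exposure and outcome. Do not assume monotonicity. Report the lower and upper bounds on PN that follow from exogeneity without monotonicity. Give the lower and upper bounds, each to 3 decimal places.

0.454 ≤ PN ≤ 0.626

p₁ = P(outcome | exposed) = 2011/2358 = 0.85284
p₀ = P(outcome | unexposed) = 1972/4232 = 0.46597
Under exogeneity alone the bounds on PN are max{0,(p₁−p₀)/p₁} ≤ PN ≤ min{1,(1−p₀)/p₁}.
  lower = (p₁ − p₀)/p₁ = 0.38687 / 0.85284 ≈ 0.4536
  upper = min{1, (1 − p₀)/p₁} = 0.53403 / 0.85284 ≈ 0.6262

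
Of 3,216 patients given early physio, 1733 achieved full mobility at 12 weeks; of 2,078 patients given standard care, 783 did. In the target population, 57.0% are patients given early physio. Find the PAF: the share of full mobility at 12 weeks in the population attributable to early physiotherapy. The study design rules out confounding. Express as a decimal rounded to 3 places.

p₁ = P(outcome | exposed) = 1733/3216 = 0.53887
p₀ = P(outcome | unexposed) = 783/2078 = 0.3768
Overall risk P(Y=1) = π·p₁ + (1−π)·p₀ = 0.57×0.53887 + 0.43×0.3768 = 0.46918.
Under exogeneity, PAF = [P(Y=1) − p₀] / P(Y=1).
PAF = (0.46918 − 0.3768) / 0.46918 ≈ 0.1969

PAF ≈ 0.197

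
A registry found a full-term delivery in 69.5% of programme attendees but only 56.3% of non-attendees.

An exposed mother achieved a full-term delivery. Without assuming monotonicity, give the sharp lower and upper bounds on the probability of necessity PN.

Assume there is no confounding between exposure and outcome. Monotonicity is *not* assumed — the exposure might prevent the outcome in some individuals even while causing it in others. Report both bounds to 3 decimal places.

0.190 ≤ PN ≤ 0.629

p₁ = 0.695, p₀ = 0.563.
Under exogeneity alone the bounds on PN are max{0,(p₁−p₀)/p₁} ≤ PN ≤ min{1,(1−p₀)/p₁}.
  lower = (p₁ − p₀)/p₁ = 0.132 / 0.695 ≈ 0.1899
  upper = min{1, (1 − p₀)/p₁} = 0.437 / 0.695 ≈ 0.6288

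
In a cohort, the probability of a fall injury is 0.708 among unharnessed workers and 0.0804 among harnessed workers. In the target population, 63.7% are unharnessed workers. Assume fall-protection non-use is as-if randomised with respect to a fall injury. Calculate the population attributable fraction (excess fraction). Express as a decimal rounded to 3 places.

Let p₁ = 0.708, p₀ = 0.0804.
Overall risk P(Y=1) = π·p₁ + (1−π)·p₀ = 0.637×0.708 + 0.363×0.0804 = 0.48018.
Under exogeneity, PAF = [P(Y=1) − p₀] / P(Y=1).
PAF = (0.48018 − 0.0804) / 0.48018 ≈ 0.8326

PAF ≈ 0.833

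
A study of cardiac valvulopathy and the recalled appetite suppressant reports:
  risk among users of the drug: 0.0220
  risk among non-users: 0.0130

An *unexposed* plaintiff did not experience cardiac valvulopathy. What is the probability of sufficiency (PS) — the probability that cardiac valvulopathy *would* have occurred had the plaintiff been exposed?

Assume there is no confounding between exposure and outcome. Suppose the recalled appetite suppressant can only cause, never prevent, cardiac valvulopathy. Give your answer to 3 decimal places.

PS ≈ 0.009

Let p₁ = 0.022, p₀ = 0.013.
Under exogeneity and monotonicity, PS = (p₁ − p₀) / (1 − p₀).
PS = (0.022 − 0.013) / (1 − 0.013) = 0.009 / 0.987 ≈ 0.0091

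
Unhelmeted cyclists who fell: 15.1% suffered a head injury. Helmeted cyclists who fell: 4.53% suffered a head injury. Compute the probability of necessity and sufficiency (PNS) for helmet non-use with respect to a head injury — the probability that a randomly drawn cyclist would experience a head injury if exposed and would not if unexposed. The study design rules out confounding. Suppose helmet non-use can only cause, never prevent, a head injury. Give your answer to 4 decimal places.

p₁ = 0.151, p₀ = 0.0453.
Under exogeneity and monotonicity, PNS = p₁ − p₀.
PNS = 0.151 − 0.0453 = 0.1057

PNS ≈ 0.1057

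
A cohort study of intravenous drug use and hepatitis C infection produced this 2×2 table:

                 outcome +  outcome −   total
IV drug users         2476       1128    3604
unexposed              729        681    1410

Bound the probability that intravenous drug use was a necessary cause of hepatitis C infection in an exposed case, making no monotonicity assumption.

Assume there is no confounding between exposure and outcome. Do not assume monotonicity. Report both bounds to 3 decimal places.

0.247 ≤ PN ≤ 0.703

p₁ = P(outcome | exposed) = 2476/3604 = 0.68701
p₀ = P(outcome | unexposed) = 729/1410 = 0.51702
Under exogeneity alone the bounds on PN are max{0,(p₁−p₀)/p₁} ≤ PN ≤ min{1,(1−p₀)/p₁}.
  lower = (p₁ − p₀)/p₁ = 0.16999 / 0.68701 ≈ 0.2474
  upper = min{1, (1 − p₀)/p₁} = 0.48298 / 0.68701 ≈ 0.7030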